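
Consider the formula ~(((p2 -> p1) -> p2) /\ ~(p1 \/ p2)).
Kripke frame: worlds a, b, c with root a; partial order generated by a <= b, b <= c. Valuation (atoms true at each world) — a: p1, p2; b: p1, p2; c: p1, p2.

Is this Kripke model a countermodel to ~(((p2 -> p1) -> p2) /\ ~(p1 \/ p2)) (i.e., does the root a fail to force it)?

No

a ||- ~(((p2 -> p1) -> p2) /\ ~(p1 \/ p2)): no world accessible from a forces ((p2 -> p1) -> p2) /\ ~(p1 \/ p2).
So the root a forces ~(((p2 -> p1) -> p2) /\ ~(p1 \/ p2)); the model is not a countermodel.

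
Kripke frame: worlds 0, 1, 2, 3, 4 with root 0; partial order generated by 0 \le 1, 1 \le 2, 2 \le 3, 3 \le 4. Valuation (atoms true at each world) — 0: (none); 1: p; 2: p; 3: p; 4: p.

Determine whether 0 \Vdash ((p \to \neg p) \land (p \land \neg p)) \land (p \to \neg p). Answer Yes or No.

0 \nVdash ((p \to \neg p) \land (p \land \neg p)) \land (p \to \neg p) since 0 fails (p \to \neg p) \land (p \land \neg p).

No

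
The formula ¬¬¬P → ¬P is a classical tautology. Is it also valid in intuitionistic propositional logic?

This is triple-negation reduction, which is intuitionistically derivable.
Assume ¬¬¬P and suppose P. Then ¬¬P (double-negation introduction), contradicting ¬¬¬P. So ¬P.

Yes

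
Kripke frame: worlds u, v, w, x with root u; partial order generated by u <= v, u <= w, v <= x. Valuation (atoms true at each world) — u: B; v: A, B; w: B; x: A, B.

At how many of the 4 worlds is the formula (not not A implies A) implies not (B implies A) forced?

u: does not force it — u does not force (not not A implies A) implies not (B implies A): already at u itself, u forces not not A implies A but u does not force not (B implies A).
v: does not force it — v does not force (not not A implies A) implies not (B implies A): already at v itself, v forces not not A implies A but v does not force not (B implies A).
w: forces it.
x: does not force it.
Worlds forcing the formula: {w}.

1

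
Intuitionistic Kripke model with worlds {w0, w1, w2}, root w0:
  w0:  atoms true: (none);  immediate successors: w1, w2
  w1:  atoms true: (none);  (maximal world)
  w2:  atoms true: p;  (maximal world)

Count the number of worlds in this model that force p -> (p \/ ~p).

w0: forces it.
w1: forces it.
w2: forces it.
Worlds forcing the formula: {w0, w1, w2}.

3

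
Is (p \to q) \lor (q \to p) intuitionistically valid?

No

This is the Gödel–Dummett linearity axiom, which is not intuitionistically valid.
A Kripke countermodel: worlds s0, s1, s2; order generated by s0 \le s1, s0 \le s2; atoms true at each world — s0:{}; s1:{p}; s2:{q}.
s0 \nVdash (p \to q) \lor (q \to p): neither disjunct is forced at s0.
s0 \nVdash p \to q: at the accessible world s1, s1 \Vdash p but s1 \nVdash q.
s1 lacks atom q, so s1 \nVdash q.
So the root s0 does not force the formula.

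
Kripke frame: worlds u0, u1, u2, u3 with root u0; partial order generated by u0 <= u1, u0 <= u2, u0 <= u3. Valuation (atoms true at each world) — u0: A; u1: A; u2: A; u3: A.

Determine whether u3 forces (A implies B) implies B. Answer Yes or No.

Yes

u3 forces (A implies B) implies B vacuously: no world accessible from u3 forces the antecedent A implies B.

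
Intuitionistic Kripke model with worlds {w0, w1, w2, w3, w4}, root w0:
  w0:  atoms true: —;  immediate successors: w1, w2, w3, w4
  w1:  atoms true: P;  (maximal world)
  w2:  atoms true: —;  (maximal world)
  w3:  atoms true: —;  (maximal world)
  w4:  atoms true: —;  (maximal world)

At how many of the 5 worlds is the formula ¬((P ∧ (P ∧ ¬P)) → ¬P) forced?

0

w0: does not force it — w0 ⊮ ¬((P ∧ (P ∧ ¬P)) → ¬P) since w0 is accessible from w0 and w0 ⊩ (P ∧ (P ∧ ¬P)) → ¬P.
w1: does not force it — w1 ⊮ ¬((P ∧ (P ∧ ¬P)) → ¬P) since w1 is accessible from w1 and w1 ⊩ (P ∧ (P ∧ ¬P)) → ¬P.
w2: does not force it — w2 ⊮ ¬((P ∧ (P ∧ ¬P)) → ¬P) since w2 is accessible from w2 and w2 ⊩ (P ∧ (P ∧ ¬P)) → ¬P.
w3: does not force it.
w4: does not force it.
Worlds forcing the formula: { }.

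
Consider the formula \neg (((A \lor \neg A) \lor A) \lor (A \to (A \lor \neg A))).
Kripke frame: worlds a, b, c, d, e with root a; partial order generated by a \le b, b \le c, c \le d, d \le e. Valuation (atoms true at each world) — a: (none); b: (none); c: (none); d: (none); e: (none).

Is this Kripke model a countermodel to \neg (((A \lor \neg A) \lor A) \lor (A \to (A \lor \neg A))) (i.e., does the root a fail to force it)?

a \nVdash \neg (((A \lor \neg A) \lor A) \lor (A \to (A \lor \neg A))) since a is accessible from a and a \Vdash ((A \lor \neg A) \lor A) \lor (A \to (A \lor \neg A)).
a \Vdash ((A \lor \neg A) \lor A) \lor (A \to (A \lor \neg A)) via the disjunct (A \lor \neg A) \lor A.
So the root a does not force \neg (((A \lor \neg A) \lor A) \lor (A \to (A \lor \neg A))); the model is a countermodel.

Yes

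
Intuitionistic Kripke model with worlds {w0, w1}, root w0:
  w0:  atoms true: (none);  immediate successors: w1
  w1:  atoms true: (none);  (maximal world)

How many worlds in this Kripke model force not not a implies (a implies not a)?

w0: forces it.
w1: forces it.
Worlds forcing the formula: {w0, w1}.

2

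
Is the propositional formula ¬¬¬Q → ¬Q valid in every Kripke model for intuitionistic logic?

Yes

This is triple-negation reduction, which is intuitionistically derivable.
Assume ¬¬¬Q and suppose Q. Then ¬¬Q (double-negation introduction), contradicting ¬¬¬Q. So ¬Q.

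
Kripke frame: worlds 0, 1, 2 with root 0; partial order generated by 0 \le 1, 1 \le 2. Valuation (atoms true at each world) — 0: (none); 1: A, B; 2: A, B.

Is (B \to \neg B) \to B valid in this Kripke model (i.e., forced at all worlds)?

0 \Vdash (B \to \neg B) \to B vacuously: no world accessible from 0 forces the antecedent B \to \neg B.
Since the root 0 forces (B \to \neg B) \to B and forcing is persistent (monotone upward), every world forces it.

Yes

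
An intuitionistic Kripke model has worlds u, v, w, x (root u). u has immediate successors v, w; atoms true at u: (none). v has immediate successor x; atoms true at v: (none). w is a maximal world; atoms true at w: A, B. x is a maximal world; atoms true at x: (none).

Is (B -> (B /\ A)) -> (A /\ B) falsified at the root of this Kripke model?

Yes

u ||-/- (B -> (B /\ A)) -> (A /\ B): already at u itself, u ||- B -> (B /\ A) but u ||-/- A /\ B.
u ||-/- A /\ B since u fails A.
So the root u does not force (B -> (B /\ A)) -> (A /\ B); the model is a countermodel.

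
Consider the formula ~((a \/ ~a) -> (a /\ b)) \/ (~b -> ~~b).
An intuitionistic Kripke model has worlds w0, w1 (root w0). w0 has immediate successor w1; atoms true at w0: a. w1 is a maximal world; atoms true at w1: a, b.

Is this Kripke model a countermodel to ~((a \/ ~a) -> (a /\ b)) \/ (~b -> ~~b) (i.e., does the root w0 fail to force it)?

No

w0 ||- ~((a \/ ~a) -> (a /\ b)) \/ (~b -> ~~b) via the disjunct ~b -> ~~b.
So the root w0 forces ~((a \/ ~a) -> (a /\ b)) \/ (~b -> ~~b); the model is not a countermodel.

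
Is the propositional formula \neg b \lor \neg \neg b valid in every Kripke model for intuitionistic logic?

No

This is the weak law of excluded middle, which is not intuitionistically valid.
A Kripke countermodel: worlds 0, 1, 2; order generated by 0 \le 1, 0 \le 2; atoms true at each world — 0:{}; 1:{b}; 2:{}.
0 \nVdash \neg b \lor \neg \neg b: neither disjunct is forced at 0.
0 \nVdash \neg b since 1 is accessible from 0 and 1 \Vdash b.
So the root 0 does not force the formula.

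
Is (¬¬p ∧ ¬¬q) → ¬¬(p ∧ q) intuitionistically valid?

Yes

This is the distribution of double negation over conjunction, which is intuitionistically derivable.
Assume ¬¬p, ¬¬q, and ¬(p ∧ q). From p we'd get ¬q (since p ∧ q is refuted), contradicting ¬¬q; so ¬p, contradicting ¬¬p.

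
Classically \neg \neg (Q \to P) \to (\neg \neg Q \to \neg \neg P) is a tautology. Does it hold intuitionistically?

This is the distribution of double negation over implication, which is intuitionistically derivable.
Assume \neg \neg (Q \to P) and \neg \neg Q; suppose \neg P. Then Q \to P would give \neg Q (by contraposition), contradicting \neg \neg Q; so \neg (Q \to P), contradicting \neg \neg (Q \to P). Hence \neg \neg P.

Yes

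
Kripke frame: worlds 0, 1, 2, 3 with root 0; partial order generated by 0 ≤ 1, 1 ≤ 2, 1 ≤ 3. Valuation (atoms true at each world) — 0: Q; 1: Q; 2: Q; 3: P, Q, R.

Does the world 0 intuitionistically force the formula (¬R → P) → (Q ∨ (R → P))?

0 ⊩ (¬R → P) → (Q ∨ (R → P)): every world accessible from 0 that forces ¬R → P (namely 3) also forces Q ∨ (R → P).

Yes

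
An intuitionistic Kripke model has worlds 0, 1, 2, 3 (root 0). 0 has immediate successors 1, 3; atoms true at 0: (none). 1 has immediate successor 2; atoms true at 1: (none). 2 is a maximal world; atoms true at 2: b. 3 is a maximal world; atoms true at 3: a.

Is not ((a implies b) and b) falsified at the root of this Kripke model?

0 does not force not ((a implies b) and b) since 2 is accessible from 0 and 2 forces (a implies b) and b.
2 forces (a implies b) and b since 2 forces both conjuncts.
So the root 0 does not force not ((a implies b) and b); the model is a countermodel.

Yes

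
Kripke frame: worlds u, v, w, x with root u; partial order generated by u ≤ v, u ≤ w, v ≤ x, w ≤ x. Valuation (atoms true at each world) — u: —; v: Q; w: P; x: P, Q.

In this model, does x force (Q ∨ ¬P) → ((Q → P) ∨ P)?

x ⊩ (Q ∨ ¬P) → ((Q → P) ∨ P): every world accessible from x that forces Q ∨ ¬P (namely x) also forces (Q → P) ∨ P.

Yes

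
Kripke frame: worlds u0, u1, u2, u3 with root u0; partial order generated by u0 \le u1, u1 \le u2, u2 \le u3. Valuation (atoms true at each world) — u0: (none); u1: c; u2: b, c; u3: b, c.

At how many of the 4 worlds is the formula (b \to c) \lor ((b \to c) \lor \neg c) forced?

u0: forces it.
u1: forces it.
u2: forces it.
u3: forces it.
Worlds forcing the formula: {u0, u1, u2, u3}.

4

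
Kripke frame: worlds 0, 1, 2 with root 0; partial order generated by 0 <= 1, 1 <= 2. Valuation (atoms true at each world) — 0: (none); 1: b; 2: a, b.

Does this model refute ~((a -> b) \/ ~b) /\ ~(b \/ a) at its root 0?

Yes

0 ||-/- ~((a -> b) \/ ~b) /\ ~(b \/ a) since 0 fails ~((a -> b) \/ ~b).
So the root 0 does not force ~((a -> b) \/ ~b) /\ ~(b \/ a); the model is a countermodel.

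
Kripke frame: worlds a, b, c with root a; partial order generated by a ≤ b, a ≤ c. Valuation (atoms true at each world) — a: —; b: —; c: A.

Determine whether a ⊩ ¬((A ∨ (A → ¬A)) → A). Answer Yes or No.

a ⊮ ¬((A ∨ (A → ¬A)) → A) since c is accessible from a and c ⊩ (A ∨ (A → ¬A)) → A.
c ⊩ (A ∨ (A → ¬A)) → A: every world accessible from c that forces A ∨ (A → ¬A) (namely c) also forces A.

No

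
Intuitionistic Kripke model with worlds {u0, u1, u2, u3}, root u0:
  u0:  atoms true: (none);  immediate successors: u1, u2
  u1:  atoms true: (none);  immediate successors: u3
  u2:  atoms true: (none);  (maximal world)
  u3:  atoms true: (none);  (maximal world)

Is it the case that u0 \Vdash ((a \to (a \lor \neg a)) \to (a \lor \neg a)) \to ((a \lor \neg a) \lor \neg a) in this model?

Yes

u0 \Vdash ((a \to (a \lor \neg a)) \to (a \lor \neg a)) \to ((a \lor \neg a) \lor \neg a): every world accessible from u0 that forces (a \to (a \lor \neg a)) \to (a \lor \neg a) (namely u0, u1, u2, u3) also forces (a \lor \neg a) \lor \neg a.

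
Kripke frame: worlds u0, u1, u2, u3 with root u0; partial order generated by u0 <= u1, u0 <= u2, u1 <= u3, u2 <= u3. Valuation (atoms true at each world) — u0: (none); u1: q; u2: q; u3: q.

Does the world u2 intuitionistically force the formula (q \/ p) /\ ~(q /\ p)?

u2 ||- (q \/ p) /\ ~(q /\ p) since u2 forces both conjuncts.

Yes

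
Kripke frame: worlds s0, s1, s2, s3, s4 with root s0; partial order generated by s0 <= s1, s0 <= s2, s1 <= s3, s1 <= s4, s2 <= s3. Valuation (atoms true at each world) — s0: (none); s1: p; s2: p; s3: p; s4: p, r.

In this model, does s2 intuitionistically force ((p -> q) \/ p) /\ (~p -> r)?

s2 ||- ((p -> q) \/ p) /\ (~p -> r) since s2 forces both conjuncts.

Yes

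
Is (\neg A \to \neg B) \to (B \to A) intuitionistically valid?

No

This is the converse of contraposition, which is not intuitionistically valid.
A Kripke countermodel: worlds 0, 1; order generated by 0 \le 1; atoms true at each world — 0:{B}; 1:{A,B}.
0 \nVdash (\neg A \to \neg B) \to (B \to A): already at 0 itself, 0 \Vdash \neg A \to \neg B but 0 \nVdash B \to A.
0 \nVdash B \to A: already at 0 itself, 0 \Vdash B but 0 \nVdash A.
0 lacks atom A, so 0 \nVdash A.
So the root 0 does not force the formula.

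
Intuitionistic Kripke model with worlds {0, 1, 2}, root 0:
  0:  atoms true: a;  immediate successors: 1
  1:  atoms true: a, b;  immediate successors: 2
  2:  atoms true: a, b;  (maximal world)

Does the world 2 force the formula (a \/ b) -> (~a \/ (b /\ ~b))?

No

2 ||-/- (a \/ b) -> (~a \/ (b /\ ~b)): already at 2 itself, 2 ||- a \/ b but 2 ||-/- ~a \/ (b /\ ~b).
2 ||-/- ~a \/ (b /\ ~b): neither disjunct is forced at 2.
2 ||-/- ~a since 2 is accessible from 2 and 2 ||- a.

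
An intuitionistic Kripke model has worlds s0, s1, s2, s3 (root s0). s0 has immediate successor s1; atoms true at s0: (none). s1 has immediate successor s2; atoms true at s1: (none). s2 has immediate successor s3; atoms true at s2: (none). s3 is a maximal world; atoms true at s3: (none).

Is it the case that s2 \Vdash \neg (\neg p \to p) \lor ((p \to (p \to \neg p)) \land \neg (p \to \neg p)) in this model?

s2 \Vdash \neg (\neg p \to p) \lor ((p \to (p \to \neg p)) \land \neg (p \to \neg p)) via the disjunct \neg (\neg p \to p).

Yes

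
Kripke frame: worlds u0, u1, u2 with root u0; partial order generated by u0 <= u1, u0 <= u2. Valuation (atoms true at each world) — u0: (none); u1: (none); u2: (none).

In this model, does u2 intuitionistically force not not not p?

u2 forces not not not p: no world accessible from u2 forces not not p.

Yes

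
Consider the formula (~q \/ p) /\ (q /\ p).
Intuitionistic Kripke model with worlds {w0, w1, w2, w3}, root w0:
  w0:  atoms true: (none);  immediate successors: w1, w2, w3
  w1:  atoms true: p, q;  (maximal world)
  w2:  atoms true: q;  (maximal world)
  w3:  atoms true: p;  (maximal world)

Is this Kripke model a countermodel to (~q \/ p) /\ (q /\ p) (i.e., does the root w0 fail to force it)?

w0 ||-/- (~q \/ p) /\ (q /\ p) since w0 fails ~q \/ p.
So the root w0 does not force (~q \/ p) /\ (q /\ p); the model is a countermodel.

Yes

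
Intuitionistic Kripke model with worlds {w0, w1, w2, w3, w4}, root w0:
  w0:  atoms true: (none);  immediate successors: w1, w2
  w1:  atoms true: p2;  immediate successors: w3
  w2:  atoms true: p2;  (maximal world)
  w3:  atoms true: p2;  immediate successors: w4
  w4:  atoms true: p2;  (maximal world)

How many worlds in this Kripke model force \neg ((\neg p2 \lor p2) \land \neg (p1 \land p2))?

0

w0: does not force it — w0 \nVdash \neg ((\neg p2 \lor p2) \land \neg (p1 \land p2)) since w1 is accessible from w0 and w1 \Vdash (\neg p2 \lor p2) \land \neg (p1 \land p2).
w1: does not force it — w1 \nVdash \neg ((\neg p2 \lor p2) \land \neg (p1 \land p2)) since w1 is accessible from w1 and w1 \Vdash (\neg p2 \lor p2) \land \neg (p1 \land p2).
w2: does not force it — w2 \nVdash \neg ((\neg p2 \lor p2) \land \neg (p1 \land p2)) since w2 is accessible from w2 and w2 \Vdash (\neg p2 \lor p2) \land \neg (p1 \land p2).
w3: does not force it.
w4: does not force it.
Worlds forcing the formula: { }.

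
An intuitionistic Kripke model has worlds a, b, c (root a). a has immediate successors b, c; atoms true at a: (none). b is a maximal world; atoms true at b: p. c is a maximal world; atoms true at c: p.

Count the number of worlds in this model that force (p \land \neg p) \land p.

0

a: does not force it — a \nVdash (p \land \neg p) \land p since a fails p \land \neg p.
b: does not force it — b \nVdash (p \land \neg p) \land p since b fails p \land \neg p.
c: does not force it.
Worlds forcing the formula: { }.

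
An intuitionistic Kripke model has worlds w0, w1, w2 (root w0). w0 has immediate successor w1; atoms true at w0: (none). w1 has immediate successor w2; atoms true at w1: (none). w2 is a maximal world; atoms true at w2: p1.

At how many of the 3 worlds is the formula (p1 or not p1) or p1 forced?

1

w0: does not force it — w0 does not force (p1 or not p1) or p1: neither disjunct is forced at w0.
w1: does not force it.
w2: forces it.
Worlds forcing the formula: {w2}.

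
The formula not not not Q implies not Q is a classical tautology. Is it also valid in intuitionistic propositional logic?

This is triple-negation reduction, which is intuitionistically derivable.
Assume not not not Q and suppose Q. Then not not Q (double-negation introduction), contradicting not not not Q. So not Q.

Yes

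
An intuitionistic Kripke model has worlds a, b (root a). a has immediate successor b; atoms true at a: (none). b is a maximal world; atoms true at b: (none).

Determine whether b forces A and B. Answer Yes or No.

b does not force A and B since b fails A.

No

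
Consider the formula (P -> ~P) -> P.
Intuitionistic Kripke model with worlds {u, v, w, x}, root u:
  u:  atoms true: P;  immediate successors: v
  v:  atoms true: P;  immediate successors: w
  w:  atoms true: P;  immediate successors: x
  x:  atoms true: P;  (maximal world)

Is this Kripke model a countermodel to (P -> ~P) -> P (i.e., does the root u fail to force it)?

No

u ||- (P -> ~P) -> P vacuously: no world accessible from u forces the antecedent P -> ~P.
So the root u forces (P -> ~P) -> P; the model is not a countermodel.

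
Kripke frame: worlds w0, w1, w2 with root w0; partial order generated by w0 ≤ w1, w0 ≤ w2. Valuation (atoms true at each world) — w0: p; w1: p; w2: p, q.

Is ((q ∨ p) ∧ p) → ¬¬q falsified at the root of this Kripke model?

Yes

w0 ⊮ ((q ∨ p) ∧ p) → ¬¬q: already at w0 itself, w0 ⊩ (q ∨ p) ∧ p but w0 ⊮ ¬¬q.
w0 ⊮ ¬¬q since w1 is accessible from w0 and w1 ⊩ ¬q.
w1 ⊩ ¬q: no world accessible from w1 forces q.
So the root w0 does not force ((q ∨ p) ∧ p) → ¬¬q; the model is a countermodel.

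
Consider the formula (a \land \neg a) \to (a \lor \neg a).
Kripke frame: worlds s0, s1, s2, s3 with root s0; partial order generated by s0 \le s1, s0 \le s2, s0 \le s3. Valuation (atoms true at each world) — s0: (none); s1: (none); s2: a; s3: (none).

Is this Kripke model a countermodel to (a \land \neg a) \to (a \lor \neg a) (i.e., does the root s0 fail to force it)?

No

s0 \Vdash (a \land \neg a) \to (a \lor \neg a) vacuously: no world accessible from s0 forces the antecedent a \land \neg a.
So the root s0 forces (a \land \neg a) \to (a \lor \neg a); the model is not a countermodel.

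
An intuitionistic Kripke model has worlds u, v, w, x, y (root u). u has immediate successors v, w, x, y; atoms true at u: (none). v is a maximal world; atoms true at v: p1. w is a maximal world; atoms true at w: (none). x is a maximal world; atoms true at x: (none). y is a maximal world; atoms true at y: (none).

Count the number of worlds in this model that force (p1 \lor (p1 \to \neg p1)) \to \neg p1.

u: does not force it — u \nVdash (p1 \lor (p1 \to \neg p1)) \to \neg p1: at the accessible world v, v \Vdash p1 \lor (p1 \to \neg p1) but v \nVdash \neg p1.
v: does not force it — v \nVdash (p1 \lor (p1 \to \neg p1)) \to \neg p1: already at v itself, v \Vdash p1 \lor (p1 \to \neg p1) but v \nVdash \neg p1.
w: forces it.
x: forces it.
y: forces it.
Worlds forcing the formula: {w, x, y}.

3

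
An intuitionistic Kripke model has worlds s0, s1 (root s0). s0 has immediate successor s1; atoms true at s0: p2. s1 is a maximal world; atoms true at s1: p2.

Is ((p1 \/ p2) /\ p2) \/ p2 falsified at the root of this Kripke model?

s0 ||- ((p1 \/ p2) /\ p2) \/ p2 via the disjunct (p1 \/ p2) /\ p2.
So the root s0 forces ((p1 \/ p2) /\ p2) \/ p2; the model is not a countermodel.

No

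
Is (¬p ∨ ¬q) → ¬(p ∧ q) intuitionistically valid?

This is a constructively valid De Morgan direction (disjunction of negations to negated conjunction), which is intuitionistically derivable.
If ¬p holds at a world then no accessible world forces p, hence none forces p ∧ q; likewise for ¬q.

Yes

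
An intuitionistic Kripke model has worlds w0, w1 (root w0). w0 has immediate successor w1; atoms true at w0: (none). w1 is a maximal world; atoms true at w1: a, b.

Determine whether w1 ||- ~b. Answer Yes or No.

w1 ||-/- ~b since w1 is accessible from w1 and w1 ||- b.

No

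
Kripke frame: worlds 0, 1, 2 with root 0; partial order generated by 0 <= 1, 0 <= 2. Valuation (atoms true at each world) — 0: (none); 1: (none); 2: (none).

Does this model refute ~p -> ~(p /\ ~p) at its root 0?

No

0 ||- ~p -> ~(p /\ ~p): every world accessible from 0 that forces ~p (namely 0, 1, 2) also forces ~(p /\ ~p).
So the root 0 forces ~p -> ~(p /\ ~p); the model is not a countermodel.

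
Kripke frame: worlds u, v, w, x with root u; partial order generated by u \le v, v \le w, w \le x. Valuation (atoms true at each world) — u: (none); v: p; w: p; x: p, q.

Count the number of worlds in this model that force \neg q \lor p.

u: does not force it — u \nVdash \neg q \lor p: neither disjunct is forced at u.
v: forces it.
w: forces it.
x: forces it.
Worlds forcing the formula: {v, w, x}.

3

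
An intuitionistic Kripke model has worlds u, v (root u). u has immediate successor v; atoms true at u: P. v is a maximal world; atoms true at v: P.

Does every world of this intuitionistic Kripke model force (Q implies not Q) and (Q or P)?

Yes

u forces (Q implies not Q) and (Q or P) since u forces both conjuncts.
Since the root u forces (Q implies not Q) and (Q or P) and forcing is persistent (monotone upward), every world forces it.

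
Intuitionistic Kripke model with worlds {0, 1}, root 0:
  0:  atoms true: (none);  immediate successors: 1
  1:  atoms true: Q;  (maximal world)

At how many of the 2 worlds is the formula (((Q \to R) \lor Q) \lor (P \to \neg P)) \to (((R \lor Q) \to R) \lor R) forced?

0: does not force it — 0 \nVdash (((Q \to R) \lor Q) \lor (P \to \neg P)) \to (((R \lor Q) \to R) \lor R): already at 0 itself, 0 \Vdash ((Q \to R) \lor Q) \lor (P \to \neg P) but 0 \nVdash ((R \lor Q) \to R) \lor R.
1: does not force it — 1 \nVdash (((Q \to R) \lor Q) \lor (P \to \neg P)) \to (((R \lor Q) \to R) \lor R): already at 1 itself, 1 \Vdash ((Q \to R) \lor Q) \lor (P \to \neg P) but 1 \nVdash ((R \lor Q) \to R) \lor R.
Worlds forcing the formula: { }.

0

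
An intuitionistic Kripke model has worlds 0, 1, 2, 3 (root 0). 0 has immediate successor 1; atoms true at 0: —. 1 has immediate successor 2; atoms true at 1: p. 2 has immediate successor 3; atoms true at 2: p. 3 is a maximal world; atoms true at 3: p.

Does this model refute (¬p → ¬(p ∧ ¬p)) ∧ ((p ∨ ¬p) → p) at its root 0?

0 ⊩ (¬p → ¬(p ∧ ¬p)) ∧ ((p ∨ ¬p) → p) since 0 forces both conjuncts.
So the root 0 forces (¬p → ¬(p ∧ ¬p)) ∧ ((p ∨ ¬p) → p); the model is not a countermodel.

No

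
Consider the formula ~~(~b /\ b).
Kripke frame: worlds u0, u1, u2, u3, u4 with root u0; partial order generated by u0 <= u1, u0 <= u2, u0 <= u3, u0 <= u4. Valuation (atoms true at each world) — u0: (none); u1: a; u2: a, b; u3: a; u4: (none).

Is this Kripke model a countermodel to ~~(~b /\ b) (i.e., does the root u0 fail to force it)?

u0 ||-/- ~~(~b /\ b) since u0 is accessible from u0 and u0 ||- ~(~b /\ b).
u0 ||- ~(~b /\ b): no world accessible from u0 forces ~b /\ b.
So the root u0 does not force ~~(~b /\ b); the model is a countermodel.

Yes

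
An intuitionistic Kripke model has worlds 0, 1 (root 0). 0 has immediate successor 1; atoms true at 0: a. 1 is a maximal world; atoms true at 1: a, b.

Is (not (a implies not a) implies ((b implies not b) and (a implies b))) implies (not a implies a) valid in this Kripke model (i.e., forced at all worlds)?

0 forces (not (a implies not a) implies ((b implies not b) and (a implies b))) implies (not a implies a) vacuously: no world accessible from 0 forces the antecedent not (a implies not a) implies ((b implies not b) and (a implies b)).
Since the root 0 forces (not (a implies not a) implies ((b implies not b) and (a implies b))) implies (not a implies a) and forcing is persistent (monotone upward), every world forces it.

Yes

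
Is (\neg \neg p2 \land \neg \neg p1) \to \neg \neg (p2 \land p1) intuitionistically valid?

This is the distribution of double negation over conjunction, which is intuitionistically derivable.
Assume \neg \neg p2, \neg \neg p1, and \neg (p2 \land p1). From p2 we'd get \neg p1 (since p2 \land p1 is refuted), contradicting \neg \neg p1; so \neg p2, contradicting \neg \neg p2.

Yes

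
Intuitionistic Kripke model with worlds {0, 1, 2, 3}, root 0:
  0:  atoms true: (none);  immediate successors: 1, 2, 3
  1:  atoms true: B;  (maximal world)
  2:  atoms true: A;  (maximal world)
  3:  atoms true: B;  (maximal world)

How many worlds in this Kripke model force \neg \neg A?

1

0: does not force it — 0 \nVdash \neg \neg A since 1 is accessible from 0 and 1 \Vdash \neg A.
1: does not force it — 1 \nVdash \neg \neg A since 1 is accessible from 1 and 1 \Vdash \neg A.
2: forces it.
3: does not force it.
Worlds forcing the formula: {2}.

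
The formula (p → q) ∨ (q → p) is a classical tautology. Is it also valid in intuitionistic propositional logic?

This is the Gödel–Dummett linearity axiom, which is not intuitionistically valid.
A Kripke countermodel: worlds w0, w1, w2; order generated by w0 ≤ w1, w0 ≤ w2; atoms true at each world — w0:{}; w1:{p}; w2:{q}.
w0 ⊮ (p → q) ∨ (q → p): neither disjunct is forced at w0.
w0 ⊮ p → q: at the accessible world w1, w1 ⊩ p but w1 ⊮ q.
w1 lacks atom q, so w1 ⊮ q.
So the root w0 does not force the formula.

No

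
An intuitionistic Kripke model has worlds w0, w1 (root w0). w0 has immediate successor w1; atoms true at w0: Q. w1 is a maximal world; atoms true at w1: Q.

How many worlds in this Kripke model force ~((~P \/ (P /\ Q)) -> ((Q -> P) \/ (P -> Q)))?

0

w0: does not force it — w0 ||-/- ~((~P \/ (P /\ Q)) -> ((Q -> P) \/ (P -> Q))) since w0 is accessible from w0 and w0 ||- (~P \/ (P /\ Q)) -> ((Q -> P) \/ (P -> Q)).
w1: does not force it.
Worlds forcing the formula: { }.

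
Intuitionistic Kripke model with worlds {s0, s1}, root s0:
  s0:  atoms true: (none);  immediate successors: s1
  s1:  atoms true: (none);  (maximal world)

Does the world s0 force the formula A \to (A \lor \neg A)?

s0 \Vdash A \to (A \lor \neg A) vacuously: no world accessible from s0 forces the antecedent A.

Yes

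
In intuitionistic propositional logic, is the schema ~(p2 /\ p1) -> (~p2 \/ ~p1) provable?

No

This is the constructively invalid direction of De Morgan's law for conjunction, which is not intuitionistically valid.
A Kripke countermodel: worlds 0, 1, 2; order generated by 0 <= 1, 0 <= 2; atoms true at each world — 0:{}; 1:{p2}; 2:{p1}.
0 ||-/- ~(p2 /\ p1) -> (~p2 \/ ~p1): already at 0 itself, 0 ||- ~(p2 /\ p1) but 0 ||-/- ~p2 \/ ~p1.
0 ||-/- ~p2 \/ ~p1: neither disjunct is forced at 0.
0 ||-/- ~p2 since 1 is accessible from 0 and 1 ||- p2.
So the root 0 does not force the formula.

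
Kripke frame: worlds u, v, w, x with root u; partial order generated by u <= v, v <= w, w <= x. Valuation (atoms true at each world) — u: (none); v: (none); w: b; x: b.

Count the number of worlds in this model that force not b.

0

u: does not force it — u does not force not b since w is accessible from u and w forces b.
v: does not force it — v does not force not b since w is accessible from v and w forces b.
w: does not force it.
x: does not force it.
Worlds forcing the formula: { }.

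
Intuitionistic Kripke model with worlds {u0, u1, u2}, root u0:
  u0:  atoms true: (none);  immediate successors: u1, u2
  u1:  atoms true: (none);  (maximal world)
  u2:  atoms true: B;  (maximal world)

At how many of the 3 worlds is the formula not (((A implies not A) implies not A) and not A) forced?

u0: does not force it — u0 does not force not (((A implies not A) implies not A) and not A) since u0 is accessible from u0 and u0 forces ((A implies not A) implies not A) and not A.
u1: does not force it — u1 does not force not (((A implies not A) implies not A) and not A) since u1 is accessible from u1 and u1 forces ((A implies not A) implies not A) and not A.
u2: does not force it.
Worlds forcing the formula: { }.

0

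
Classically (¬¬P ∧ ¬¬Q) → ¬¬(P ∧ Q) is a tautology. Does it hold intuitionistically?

This is the distribution of double negation over conjunction, which is intuitionistically derivable.
Assume ¬¬P, ¬¬Q, and ¬(P ∧ Q). From P we'd get ¬Q (since P ∧ Q is refuted), contradicting ¬¬Q; so ¬P, contradicting ¬¬P.

Yes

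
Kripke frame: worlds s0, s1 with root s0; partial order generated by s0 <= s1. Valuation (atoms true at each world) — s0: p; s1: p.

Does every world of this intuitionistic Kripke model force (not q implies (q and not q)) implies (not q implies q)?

s0 forces (not q implies (q and not q)) implies (not q implies q) vacuously: no world accessible from s0 forces the antecedent not q implies (q and not q).
Since the root s0 forces (not q implies (q and not q)) implies (not q implies q) and forcing is persistent (monotone upward), every world forces it.

Yes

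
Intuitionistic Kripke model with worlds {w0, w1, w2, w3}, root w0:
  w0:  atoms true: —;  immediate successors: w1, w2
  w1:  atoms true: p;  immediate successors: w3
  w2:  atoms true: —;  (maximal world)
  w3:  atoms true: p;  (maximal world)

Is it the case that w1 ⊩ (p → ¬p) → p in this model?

w1 ⊩ (p → ¬p) → p vacuously: no world accessible from w1 forces the antecedent p → ¬p.

Yes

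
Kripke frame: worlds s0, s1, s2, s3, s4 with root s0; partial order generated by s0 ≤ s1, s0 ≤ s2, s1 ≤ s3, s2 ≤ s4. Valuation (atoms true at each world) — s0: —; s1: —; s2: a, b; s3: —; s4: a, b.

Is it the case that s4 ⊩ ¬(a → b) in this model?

No

s4 ⊮ ¬(a → b) since s4 is accessible from s4 and s4 ⊩ a → b.
s4 ⊩ a → b: every world accessible from s4 that forces a (namely s4) also forces b.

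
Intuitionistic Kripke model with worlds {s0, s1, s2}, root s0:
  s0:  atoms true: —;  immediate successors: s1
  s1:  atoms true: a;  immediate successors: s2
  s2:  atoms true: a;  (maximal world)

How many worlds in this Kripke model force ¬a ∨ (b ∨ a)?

2

s0: does not force it — s0 ⊮ ¬a ∨ (b ∨ a): neither disjunct is forced at s0.
s1: forces it.
s2: forces it.
Worlds forcing the formula: {s1, s2}.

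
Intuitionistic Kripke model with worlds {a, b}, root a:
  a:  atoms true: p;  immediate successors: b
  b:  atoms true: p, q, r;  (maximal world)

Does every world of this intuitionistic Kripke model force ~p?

Not every world: a ||-/- ~p.
a ||-/- ~p since a is accessible from a and a ||- p.

No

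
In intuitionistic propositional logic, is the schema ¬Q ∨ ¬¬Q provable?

No

This is the weak law of excluded middle, which is not intuitionistically valid.
A Kripke countermodel: worlds s0, s1, s2; order generated by s0 ≤ s1, s0 ≤ s2; atoms true at each world — s0:{}; s1:{Q}; s2:{}.
s0 ⊮ ¬Q ∨ ¬¬Q: neither disjunct is forced at s0.
s0 ⊮ ¬Q since s1 is accessible from s0 and s1 ⊩ Q.
So the root s0 does not force the formula.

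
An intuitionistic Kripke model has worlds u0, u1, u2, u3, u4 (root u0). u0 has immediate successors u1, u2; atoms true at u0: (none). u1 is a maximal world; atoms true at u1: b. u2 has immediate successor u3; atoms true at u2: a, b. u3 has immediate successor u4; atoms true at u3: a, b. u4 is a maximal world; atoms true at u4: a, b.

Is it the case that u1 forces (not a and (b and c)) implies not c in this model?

Yes

u1 forces (not a and (b and c)) implies not c vacuously: no world accessible from u1 forces the antecedent not a and (b and c).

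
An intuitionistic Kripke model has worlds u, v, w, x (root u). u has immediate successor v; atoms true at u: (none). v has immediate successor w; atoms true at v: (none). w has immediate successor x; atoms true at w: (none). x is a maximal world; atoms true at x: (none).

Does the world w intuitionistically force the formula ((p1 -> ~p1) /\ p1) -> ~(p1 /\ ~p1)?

Yes

w ||- ((p1 -> ~p1) /\ p1) -> ~(p1 /\ ~p1) vacuously: no world accessible from w forces the antecedent (p1 -> ~p1) /\ p1.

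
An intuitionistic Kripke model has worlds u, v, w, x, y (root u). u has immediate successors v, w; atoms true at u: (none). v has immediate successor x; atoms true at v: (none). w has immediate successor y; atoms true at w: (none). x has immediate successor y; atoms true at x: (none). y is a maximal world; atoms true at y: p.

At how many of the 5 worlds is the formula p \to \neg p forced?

u: does not force it — u \nVdash p \to \neg p: at the accessible world y, y \Vdash p but y \nVdash \neg p.
v: does not force it — v \nVdash p \to \neg p: at the accessible world y, y \Vdash p but y \nVdash \neg p.
w: does not force it.
x: does not force it.
y: does not force it.
Worlds forcing the formula: { }.

0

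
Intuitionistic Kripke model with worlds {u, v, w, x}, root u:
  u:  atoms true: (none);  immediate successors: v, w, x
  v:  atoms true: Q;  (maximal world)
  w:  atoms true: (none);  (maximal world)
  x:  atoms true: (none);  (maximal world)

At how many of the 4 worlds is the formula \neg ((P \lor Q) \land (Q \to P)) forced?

u: forces it.
v: forces it.
w: forces it.
x: forces it.
Worlds forcing the formula: {u, v, w, x}.

4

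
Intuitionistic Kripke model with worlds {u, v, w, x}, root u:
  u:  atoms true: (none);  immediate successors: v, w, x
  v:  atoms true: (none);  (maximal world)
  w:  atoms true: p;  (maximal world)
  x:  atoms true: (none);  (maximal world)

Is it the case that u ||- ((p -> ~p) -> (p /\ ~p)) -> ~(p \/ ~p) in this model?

No

u ||-/- ((p -> ~p) -> (p /\ ~p)) -> ~(p \/ ~p): at the accessible world w, w ||- (p -> ~p) -> (p /\ ~p) but w ||-/- ~(p \/ ~p).
w ||-/- ~(p \/ ~p) since w is accessible from w and w ||- p \/ ~p.
w ||- p \/ ~p via the disjunct p.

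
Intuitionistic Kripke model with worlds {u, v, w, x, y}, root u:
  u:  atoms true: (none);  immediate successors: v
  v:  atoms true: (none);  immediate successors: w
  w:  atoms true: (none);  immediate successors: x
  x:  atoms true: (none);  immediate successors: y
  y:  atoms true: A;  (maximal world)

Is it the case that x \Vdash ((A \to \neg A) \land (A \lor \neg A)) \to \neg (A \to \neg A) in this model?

x \Vdash ((A \to \neg A) \land (A \lor \neg A)) \to \neg (A \to \neg A) vacuously: no world accessible from x forces the antecedent (A \to \neg A) \land (A \lor \neg A).

Yes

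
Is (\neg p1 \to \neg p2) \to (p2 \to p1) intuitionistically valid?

No

This is the converse of contraposition, which is not intuitionistically valid.
A Kripke countermodel: worlds u, v; order generated by u \le v; atoms true at each world — u:{p2}; v:{p1,p2}.
u \nVdash (\neg p1 \to \neg p2) \to (p2 \to p1): already at u itself, u \Vdash \neg p1 \to \neg p2 but u \nVdash p2 \to p1.
u \nVdash p2 \to p1: already at u itself, u \Vdash p2 but u \nVdash p1.
u lacks atom p1, so u \nVdash p1.
So the root u does not force the formula.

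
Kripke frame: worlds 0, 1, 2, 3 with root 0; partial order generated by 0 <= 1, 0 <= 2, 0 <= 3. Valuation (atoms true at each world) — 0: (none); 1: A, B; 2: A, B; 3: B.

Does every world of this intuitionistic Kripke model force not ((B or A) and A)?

Not every world: 0 does not force not ((B or A) and A).
0 does not force not ((B or A) and A) since 1 is accessible from 0 and 1 forces (B or A) and A.
1 forces (B or A) and A since 1 forces both conjuncts.

No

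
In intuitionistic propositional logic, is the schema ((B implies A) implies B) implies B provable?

This is Peirce's law, which is not intuitionistically valid.
A Kripke countermodel: worlds w0, w1; order generated by w0 <= w1; atoms true at each world — w0:{}; w1:{B}.
w0 does not force ((B implies A) implies B) implies B: already at w0 itself, w0 forces (B implies A) implies B but w0 does not force B.
w0 lacks atom B, so w0 does not force B.
So the root w0 does not force the formula.

No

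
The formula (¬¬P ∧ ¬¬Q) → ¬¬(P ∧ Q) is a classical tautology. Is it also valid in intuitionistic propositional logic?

Yes

This is the distribution of double negation over conjunction, which is intuitionistically derivable.
Assume ¬¬P, ¬¬Q, and ¬(P ∧ Q). From P we'd get ¬Q (since P ∧ Q is refuted), contradicting ¬¬Q; so ¬P, contradicting ¬¬P.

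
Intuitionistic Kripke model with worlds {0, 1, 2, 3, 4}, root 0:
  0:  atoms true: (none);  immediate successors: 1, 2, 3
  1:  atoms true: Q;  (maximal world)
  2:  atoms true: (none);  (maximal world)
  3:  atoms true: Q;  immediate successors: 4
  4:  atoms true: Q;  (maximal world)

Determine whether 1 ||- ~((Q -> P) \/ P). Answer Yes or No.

1 ||- ~((Q -> P) \/ P): no world accessible from 1 forces (Q -> P) \/ P.

Yes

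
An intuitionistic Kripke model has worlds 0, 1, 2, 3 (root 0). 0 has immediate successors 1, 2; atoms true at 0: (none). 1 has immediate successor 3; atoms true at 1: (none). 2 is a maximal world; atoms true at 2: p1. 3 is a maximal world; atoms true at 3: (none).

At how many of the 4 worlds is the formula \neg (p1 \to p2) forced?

1

0: does not force it — 0 \nVdash \neg (p1 \to p2) since 1 is accessible from 0 and 1 \Vdash p1 \to p2.
1: does not force it.
2: forces it.
3: does not force it.
Worlds forcing the formula: {2}.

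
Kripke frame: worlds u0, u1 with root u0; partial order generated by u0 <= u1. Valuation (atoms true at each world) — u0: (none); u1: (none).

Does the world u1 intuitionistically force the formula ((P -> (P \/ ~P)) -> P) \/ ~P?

u1 ||- ((P -> (P \/ ~P)) -> P) \/ ~P via the disjunct ~P.

Yes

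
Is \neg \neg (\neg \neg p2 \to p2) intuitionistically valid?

This is the double negation of double-negation elimination, which is intuitionistically derivable.
By Glivenko's theorem the double negation of any classical propositional tautology is intuitionistically provable; \neg \neg p2 \to p2 is classically a tautology.

Yes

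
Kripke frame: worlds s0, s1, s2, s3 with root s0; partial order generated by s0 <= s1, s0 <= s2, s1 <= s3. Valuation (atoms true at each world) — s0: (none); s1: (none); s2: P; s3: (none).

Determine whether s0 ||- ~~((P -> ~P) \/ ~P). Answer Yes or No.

s0 ||-/- ~~((P -> ~P) \/ ~P) since s2 is accessible from s0 and s2 ||- ~((P -> ~P) \/ ~P).
s2 ||- ~((P -> ~P) \/ ~P): no world accessible from s2 forces (P -> ~P) \/ ~P.

No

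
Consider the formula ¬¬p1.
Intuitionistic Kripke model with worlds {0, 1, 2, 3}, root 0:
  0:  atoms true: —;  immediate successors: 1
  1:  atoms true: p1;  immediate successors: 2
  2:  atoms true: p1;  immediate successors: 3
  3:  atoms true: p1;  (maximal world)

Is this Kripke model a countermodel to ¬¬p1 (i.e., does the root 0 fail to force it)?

No

0 ⊩ ¬¬p1: no world accessible from 0 forces ¬p1.
So the root 0 forces ¬¬p1; the model is not a countermodel.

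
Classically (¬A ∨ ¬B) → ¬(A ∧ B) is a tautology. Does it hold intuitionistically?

This is a constructively valid De Morgan direction (disjunction of negations to negated conjunction), which is intuitionistically derivable.
If ¬A holds at a world then no accessible world forces A, hence none forces A ∧ B; likewise for ¬B.

Yes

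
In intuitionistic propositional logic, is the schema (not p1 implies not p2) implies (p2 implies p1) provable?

No

This is the converse of contraposition, which is not intuitionistically valid.
A Kripke countermodel: worlds u, v; order generated by u <= v; atoms true at each world — u:{p2}; v:{p1,p2}.
u does not force (not p1 implies not p2) implies (p2 implies p1): already at u itself, u forces not p1 implies not p2 but u does not force p2 implies p1.
u does not force p2 implies p1: already at u itself, u forces p2 but u does not force p1.
u lacks atom p1, so u does not force p1.
So the root u does not force the formula.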